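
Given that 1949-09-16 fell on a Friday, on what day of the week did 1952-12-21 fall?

Sunday

September 16, 1949 → September 16, 1950: 365 days.
September 16, 1950 → September 16, 1951: 365 days.
September 16, 1951 → September 16, 1952: 366 days (1952 is a leap year).
September 1952: 30 − 16 = 14 days remain.
Then October (31), November (30): 31 + 30 = 61 days.
December 1–21, 1952: 21 days.
Residual: 96 days.
Total: 1192 days.
1192 mod 7 = 2, so 2 days after Friday is Sunday.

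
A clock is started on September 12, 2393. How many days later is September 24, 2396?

1108

Day-of-year of September 12, 2393: 255.
Day-of-year of September 24, 2396: 268.
2393 has 365 days, so 365 − 255 = 110 days remain in 2393.
Full years: 2394: 365; 2395: 365. Sum = 730.
Total: 110 + 730 + 268 = 1108 days.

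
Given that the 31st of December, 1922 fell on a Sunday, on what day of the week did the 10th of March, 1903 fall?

Tuesday

Count forward from the earlier date (March 10, 1903) to the later (December 31, 1922):
From March 10, 1903 to March 10, 1922: 19 years, of which 5 contain a Feb 29 — 14×365 + 5×366 = 6940 days.
March 1922: 31 − 10 = 21 days remain.
Then April (30), May (31), June (30), July (31), August (31), September (30), October (31), November (30): 30 + 31 + 30 + 31 + 31 + 30 + 31 + 30 = 244 days.
December 1–31, 1922: 31 days.
Residual: 296 days.
Total: 7236 days.
7236 mod 7 = 5, so 5 days before Sunday is Tuesday.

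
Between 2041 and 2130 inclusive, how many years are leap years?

Years divisible by 4: 2044, 2048, …, 2128 — 22 in all.
Of these, 2100 is divisible by 100 but not 400, so not leap.
Leap years: 22 − 1 = 21.

21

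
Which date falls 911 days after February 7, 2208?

August 6, 2210

Count 911 days after February 7, 2208:
Day-of-year of February 7, 2208: 38.
Day-of-year of August 6, 2210: 218.
2208 has 366 days, so 366 − 38 = 328 days remain in 2208.
Full years: 2209: 365. Sum = 365.
Total: 328 + 365 + 218 = 911 days.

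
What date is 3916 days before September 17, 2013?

December 28, 2002

Count 3916 days before September 17, 2013:
From December 28, 2002 to December 28, 2012: 10 years, of which 3 contain a Feb 29 — 7×365 + 3×366 = 3653 days.
December 2012: 31 − 28 = 3 days remain.
Then January (31), February 2013 (28), March (31), April (30), May (31), June (30), July (31), August (31): 31 + 28 + 31 + 30 + 31 + 30 + 31 + 31 = 243 days.
September 1–17, 2013: 17 days.
Residual: 263 days.
Total: 3916 days.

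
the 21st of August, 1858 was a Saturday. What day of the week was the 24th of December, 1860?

Monday

Day-of-year of August 21, 1858: 233.
Day-of-year of December 24, 1860: 359.
1858 has 365 days, so 365 − 233 = 132 days remain in 1858.
Full years: 1859: 365. Sum = 365.
Total: 132 + 365 + 359 = 856 days.
856 mod 7 = 2, so 2 days after Saturday is Monday.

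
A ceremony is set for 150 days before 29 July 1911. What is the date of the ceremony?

1 March 1911

Count 150 days before July 29, 1911:
March 1911: 31 − 1 = 30 days remain.
Then April (30), May (31), June (30): 30 + 31 + 30 = 91 days.
July 1–29, 1911: 29 days.
Total: 30 + 91 + 29 = 150 days.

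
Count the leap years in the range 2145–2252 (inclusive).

Years divisible by 4: 2148, 2152, …, 2252 — 27 in all.
Of these, 2200 is divisible by 100 but not 400, so not leap.
Leap years: 27 − 1 = 26.

26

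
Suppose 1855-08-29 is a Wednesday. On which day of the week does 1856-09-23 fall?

Tuesday

August 1855: 31 − 29 = 2 days remain.
Then 12 full months totalling 366 days.
September 1–23, 1856: 23 days.
Total: 2 + 366 + 23 = 391 days.
391 mod 7 = 6, so 6 days after Wednesday is Tuesday.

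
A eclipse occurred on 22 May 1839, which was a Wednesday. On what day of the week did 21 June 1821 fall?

Count forward from the earlier date (June 21, 1821) to the later (May 22, 1839):
Day-of-year of June 21, 1821: 172.
Day-of-year of May 22, 1839: 142.
1821 has 365 days, so 365 − 172 = 193 days remain in 1821.
Full years 1822–1838: 13 common + 4 leap = 13×365 + 4×366 = 6209 days.
Total: 193 + 6209 + 142 = 6544 days.
6544 mod 7 = 6, so 6 days before Wednesday is Thursday.

Thursday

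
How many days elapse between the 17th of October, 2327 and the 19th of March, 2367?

14398

Day-of-year of October 17, 2327: 290.
Day-of-year of March 19, 2367: 78.
2327 has 365 days, so 365 − 290 = 75 days remain in 2327.
Full years 2328–2366: 29 common + 10 leap = 29×365 + 10×366 = 14245 days.
Total: 75 + 14245 + 78 = 14398 days.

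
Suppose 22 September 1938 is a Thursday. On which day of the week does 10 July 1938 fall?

Count forward from the earlier date (July 10, 1938) to the later (September 22, 1938):
July 1938: 31 − 10 = 21 days remain.
Then August (31): 31 days.
September 1–22, 1938: 22 days.
Total: 21 + 31 + 22 = 74 days.
74 mod 7 = 4, so 4 days before Thursday is Sunday.

Sunday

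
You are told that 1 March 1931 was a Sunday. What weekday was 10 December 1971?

Friday

From March 1, 1931 to March 1, 1971: 40 years, of which 10 contain a Feb 29 — 30×365 + 10×366 = 14610 days.
March 1971: 31 − 1 = 30 days remain.
Then April (30), May (31), June (30), July (31), August (31), September (30), October (31), November (30): 30 + 31 + 30 + 31 + 31 + 30 + 31 + 30 = 244 days.
December 1–10, 1971: 10 days.
Residual: 284 days.
Total: 14894 days.
14894 mod 7 = 5, so 5 days after Sunday is Friday.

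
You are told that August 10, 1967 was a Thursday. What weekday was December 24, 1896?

Count forward from the earlier date (December 24, 1896) to the later (August 10, 1967):
From December 24, 1896 to December 24, 1966: 70 years, of which 16 contain a Feb 29 — 54×365 + 16×366 = 25566 days.
(1900 is not a leap year (divisible by 100 but not 400).)
December 1966: 31 − 24 = 7 days remain.
Then January (31), February 1967 (28), March (31), April (30), May (31), June (30), July (31): 31 + 28 + 31 + 30 + 31 + 30 + 31 = 212 days.
August 1–10, 1967: 10 days.
Residual: 229 days.
Total: 25795 days.
25795 is a multiple of 7, so December 24, 1896 falls on the same weekday: Thursday.

Thursday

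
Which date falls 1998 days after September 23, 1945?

March 14, 1951

Count 1998 days after September 23, 1945:
September 23, 1945 → September 23, 1946: 365 days.
September 23, 1946 → September 23, 1947: 365 days.
September 23, 1947 → September 23, 1948: 366 days (1948 is a leap year).
September 23, 1948 → September 23, 1949: 365 days.
September 23, 1949 → September 23, 1950: 365 days.
September 1950: 30 − 23 = 7 days remain.
Then October (31), November (30), December (31), January (31), February 1951 (28): 31 + 30 + 31 + 31 + 28 = 151 days.
March 1–14, 1951: 14 days.
Residual: 172 days.
Total: 1998 days.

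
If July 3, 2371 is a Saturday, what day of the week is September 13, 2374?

July 3, 2371 → July 3, 2372: 366 days (2372 is a leap year).
July 3, 2372 → July 3, 2373: 365 days.
July 3, 2373 → July 3, 2374: 365 days.
July 2374: 31 − 3 = 28 days remain.
Then August (31): 31 days.
September 1–13, 2374: 13 days.
Residual: 72 days.
Total: 1168 days.
1168 mod 7 = 6, so 6 days after Saturday is Friday.

Friday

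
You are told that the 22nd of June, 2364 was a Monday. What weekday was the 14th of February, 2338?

Count forward from the earlier date (February 14, 2338) to the later (June 22, 2364):
Day-of-year of February 14, 2338: 45.
Day-of-year of June 22, 2364: 174.
2338 has 365 days, so 365 − 45 = 320 days remain in 2338.
Full years 2339–2363: 19 common + 6 leap = 19×365 + 6×366 = 9131 days.
Total: 320 + 9131 + 174 = 9625 days.
9625 is a multiple of 7, so the 14th of February, 2338 falls on the same weekday: Monday.

Monday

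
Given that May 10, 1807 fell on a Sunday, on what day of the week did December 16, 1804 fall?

Sunday

Count forward from the earlier date (December 16, 1804) to the later (May 10, 1807):
Day-of-year of December 16, 1804: 351.
Day-of-year of May 10, 1807: 130.
1804 has 366 days, so 366 − 351 = 15 days remain in 1804.
Full years: 1805: 365; 1806: 365. Sum = 730.
Total: 15 + 730 + 130 = 875 days.
875 is a multiple of 7, so December 16, 1804 falls on the same weekday: Sunday.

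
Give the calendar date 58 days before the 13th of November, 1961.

the 16th of September, 1961

Count 58 days before November 13, 1961:
September 1961: 30 − 16 = 14 days remain.
Then October (31): 31 days.
November 1–13, 1961: 13 days.
Total: 14 + 31 + 13 = 58 days.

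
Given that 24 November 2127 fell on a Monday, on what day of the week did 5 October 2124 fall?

Count forward from the earlier date (October 5, 2124) to the later (November 24, 2127):
October 5, 2124 → October 5, 2125: 365 days.
October 5, 2125 → October 5, 2126: 365 days.
October 5, 2126 → October 5, 2127: 365 days.
October 2127: 31 − 5 = 26 days remain.
November 1–24, 2127: 24 days.
Residual: 50 days.
Total: 1145 days.
1145 mod 7 = 4, so 4 days before Monday is Thursday.

Thursday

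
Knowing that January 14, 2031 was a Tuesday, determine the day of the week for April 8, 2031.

Tuesday

January 2031: 31 − 14 = 17 days remain.
Then February 2031 (28), March (31): 28 + 31 = 59 days.
April 1–8, 2031: 8 days.
Total: 17 + 59 + 8 = 84 days.
84 is a multiple of 7, so April 8, 2031 falls on the same weekday: Tuesday.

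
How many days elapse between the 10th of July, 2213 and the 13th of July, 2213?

3

Within July 2213: 13 − 10 = 3 days.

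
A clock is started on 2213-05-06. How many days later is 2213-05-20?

14

Within May 2213: 20 − 6 = 14 days.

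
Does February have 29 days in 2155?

No

2155 is not a leap year.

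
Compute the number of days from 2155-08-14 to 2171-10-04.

5895

Day-of-year of August 14, 2155: 226.
Day-of-year of October 4, 2171: 277.
2155 has 365 days, so 365 − 226 = 139 days remain in 2155.
Full years 2156–2170: 11 common + 4 leap = 11×365 + 4×366 = 5479 days.
Total: 139 + 5479 + 277 = 5895 days.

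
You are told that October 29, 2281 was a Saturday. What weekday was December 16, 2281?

Friday

October 2281: 31 − 29 = 2 days remain.
Then November (30): 30 days.
December 1–16, 2281: 16 days.
Total: 2 + 30 + 16 = 48 days.
48 mod 7 = 6, so 6 days after Saturday is Friday.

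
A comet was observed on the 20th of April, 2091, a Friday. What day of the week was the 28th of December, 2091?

Friday

April 2091: 30 − 20 = 10 days remain.
Then May (31), June (30), July (31), August (31), September (30), October (31), November (30): 31 + 30 + 31 + 31 + 30 + 31 + 30 = 214 days.
December 1–28, 2091: 28 days.
Total: 10 + 214 + 28 = 252 days.
252 is a multiple of 7, so the 28th of December, 2091 falls on the same weekday: Friday.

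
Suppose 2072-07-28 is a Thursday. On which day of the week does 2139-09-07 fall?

From July 28, 2072 to July 28, 2139: 67 years, of which 15 contain a Feb 29 — 52×365 + 15×366 = 24470 days.
(2100 is not a leap year (divisible by 100 but not 400).)
July 2139: 31 − 28 = 3 days remain.
Then August (31): 31 days.
September 1–7, 2139: 7 days.
Residual: 41 days.
Total: 24511 days.
24511 mod 7 = 4, so 4 days after Thursday is Monday.

Monday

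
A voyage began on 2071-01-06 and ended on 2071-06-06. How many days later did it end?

151

January 2071: 31 − 6 = 25 days remain.
Then February 2071 (28), March (31), April (30), May (31): 28 + 31 + 30 + 31 = 120 days.
June 1–6, 2071: 6 days.
Total: 25 + 120 + 6 = 151 days.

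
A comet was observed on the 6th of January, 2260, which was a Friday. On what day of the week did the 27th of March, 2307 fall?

Wednesday

From January 6, 2260 to January 6, 2307: 47 years, of which 11 contain a Feb 29 — 36×365 + 11×366 = 17166 days.
(2300 is not a leap year (divisible by 100 but not 400).)
January 2307: 31 − 6 = 25 days remain.
Then February 2307 (28): 28 days.
March 1–27, 2307: 27 days.
Residual: 80 days.
Total: 17246 days.
17246 mod 7 = 5, so 5 days after Friday is Wednesday.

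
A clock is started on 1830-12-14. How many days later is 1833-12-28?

Day-of-year of December 14, 1830: 348.
Day-of-year of December 28, 1833: 362.
1830 has 365 days, so 365 − 348 = 17 days remain in 1830.
Full years: 1831: 365; 1832: 366. Sum = 731.
Total: 17 + 731 + 362 = 1110 days.

1110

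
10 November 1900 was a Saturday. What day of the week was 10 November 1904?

Thursday

November 10, 1900 → November 10, 1901: 365 days.
November 10, 1901 → November 10, 1902: 365 days.
November 10, 1902 → November 10, 1903: 365 days.
November 10, 1903 → November 10, 1904: 366 days (1904 is a leap year).
Total: 1461 days.
1461 mod 7 = 5, so 5 days after Saturday is Thursday.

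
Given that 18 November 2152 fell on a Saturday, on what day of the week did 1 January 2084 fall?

Count forward from the earlier date (January 1, 2084) to the later (November 18, 2152):
Day-of-year of January 1, 2084: 1.
Day-of-year of November 18, 2152: 323.
2084 has 366 days, so 366 − 1 = 365 days remain in 2084.
Full years 2085–2151: 52 common + 15 leap = 52×365 + 15×366 = 24470 days.
Total: 365 + 24470 + 323 = 25158 days.
25158 is a multiple of 7, so 1 January 2084 falls on the same weekday: Saturday.

Saturday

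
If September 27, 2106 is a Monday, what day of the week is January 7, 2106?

Count forward from the earlier date (January 7, 2106) to the later (September 27, 2106):
January 2106: 31 − 7 = 24 days remain.
Then February 2106 (28), March (31), April (30), May (31), June (30), July (31), August (31): 28 + 31 + 30 + 31 + 30 + 31 + 31 = 212 days.
September 1–27, 2106: 27 days.
Total: 24 + 212 + 27 = 263 days.
263 mod 7 = 4, so 4 days before Monday is Thursday.

Thursday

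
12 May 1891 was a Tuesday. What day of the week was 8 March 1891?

Count forward from the earlier date (March 8, 1891) to the later (May 12, 1891):
March 1891: 31 − 8 = 23 days remain.
Then April (30): 30 days.
May 1–12, 1891: 12 days.
Total: 23 + 30 + 12 = 65 days.
65 mod 7 = 2, so 2 days before Tuesday is Sunday.

Sunday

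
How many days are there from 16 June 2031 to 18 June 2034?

Day-of-year of June 16, 2031: 167.
Day-of-year of June 18, 2034: 169.
2031 has 365 days, so 365 − 167 = 198 days remain in 2031.
Full years: 2032: 366; 2033: 365. Sum = 731.
Total: 198 + 731 + 169 = 1098 days.

1098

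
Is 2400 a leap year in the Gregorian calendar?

2400 is a leap year (divisible by 400).

Yes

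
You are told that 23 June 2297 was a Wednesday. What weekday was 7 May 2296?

Count forward from the earlier date (May 7, 2296) to the later (June 23, 2297):
May 2296: 31 − 7 = 24 days remain.
Then 12 full months totalling 365 days.
June 1–23, 2297: 23 days.
Total: 24 + 365 + 23 = 412 days.
412 mod 7 = 6, so 6 days before Wednesday is Thursday.

Thursday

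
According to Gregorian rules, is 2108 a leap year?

2108 is a leap year.

Yes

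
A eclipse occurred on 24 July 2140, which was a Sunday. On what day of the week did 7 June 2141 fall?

Wednesday

July 2140: 31 − 24 = 7 days remain.
Then 10 full months totalling 304 days.
June 1–7, 2141: 7 days.
Total: 7 + 304 + 7 = 318 days.
318 mod 7 = 3, so 3 days after Sunday is Wednesday.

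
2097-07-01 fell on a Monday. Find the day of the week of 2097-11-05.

Tuesday

July 2097: 31 − 1 = 30 days remain.
Then August (31), September (30), October (31): 31 + 30 + 31 = 92 days.
November 1–5, 2097: 5 days.
Total: 30 + 92 + 5 = 127 days.
127 mod 7 = 1, so 1 day after Monday is Tuesday.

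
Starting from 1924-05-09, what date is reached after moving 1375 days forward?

1928-02-13

Count 1375 days after May 9, 1924:
Day-of-year of May 9, 1924: 130.
Day-of-year of February 13, 1928: 44.
1924 has 366 days, so 366 − 130 = 236 days remain in 1924.
Full years: 1925: 365; 1926: 365; 1927: 365. Sum = 1095.
Total: 236 + 1095 + 44 = 1375 days.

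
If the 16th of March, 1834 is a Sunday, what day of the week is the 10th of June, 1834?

Tuesday

March 1834: 31 − 16 = 15 days remain.
Then April (30), May (31): 30 + 31 = 61 days.
June 1–10, 1834: 10 days.
Total: 15 + 61 + 10 = 86 days.
86 mod 7 = 2, so 2 days after Sunday is Tuesday.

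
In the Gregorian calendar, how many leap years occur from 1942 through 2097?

Years divisible by 4: 1944, 1948, …, 2096 — 39 in all.
2000 is divisible by 400, so still leap.
No century exceptions apply. Count: 39.

39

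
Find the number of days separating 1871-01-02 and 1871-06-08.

157

January 1871: 31 − 2 = 29 days remain.
Then February 1871 (28), March (31), April (30), May (31): 28 + 31 + 30 + 31 = 120 days.
June 1–8, 1871: 8 days.
Total: 29 + 120 + 8 = 157 days.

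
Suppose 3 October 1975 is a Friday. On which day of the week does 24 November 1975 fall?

Monday

October 1975: 31 − 3 = 28 days remain.
November 1–24, 1975: 24 days.
Total: 28 + 24 = 52 days.
52 mod 7 = 3, so 3 days after Friday is Monday.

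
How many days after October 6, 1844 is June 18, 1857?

4638

Day-of-year of October 6, 1844: 280.
Day-of-year of June 18, 1857: 169.
1844 has 366 days, so 366 − 280 = 86 days remain in 1844.
Full years 1845–1856: 9 common + 3 leap = 9×365 + 3×366 = 4383 days.
Total: 86 + 4383 + 169 = 4638 days.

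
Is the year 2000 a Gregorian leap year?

Yes

2000 is a leap year (divisible by 400).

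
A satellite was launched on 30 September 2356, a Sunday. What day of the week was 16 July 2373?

Monday

From September 30, 2356 to September 30, 2372: 16 years, of which 4 contain a Feb 29 — 12×365 + 4×366 = 5844 days.
September 2372: 30 − 30 = 0 days remain.
Then 9 full months totalling 273 days.
July 1–16, 2373: 16 days.
Residual: 289 days.
Total: 6133 days.
6133 mod 7 = 1, so 1 day after Sunday is Monday.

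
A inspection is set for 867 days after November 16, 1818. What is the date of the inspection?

April 1, 1821

Count 867 days after November 16, 1818:
Day-of-year of November 16, 1818: 320.
Day-of-year of April 1, 1821: 91.
1818 has 365 days, so 365 − 320 = 45 days remain in 1818.
Full years: 1819: 365; 1820: 366. Sum = 731.
Total: 45 + 731 + 91 = 867 days.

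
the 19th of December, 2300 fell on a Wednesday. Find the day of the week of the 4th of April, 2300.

Count forward from the earlier date (April 4, 2300) to the later (December 19, 2300):
April 2300: 30 − 4 = 26 days remain.
Then May (31), June (30), July (31), August (31), September (30), October (31), November (30): 31 + 30 + 31 + 31 + 30 + 31 + 30 = 214 days.
December 1–19, 2300: 19 days.
Total: 26 + 214 + 19 = 259 days.
259 is a multiple of 7, so the 4th of April, 2300 falls on the same weekday: Wednesday.

Wednesday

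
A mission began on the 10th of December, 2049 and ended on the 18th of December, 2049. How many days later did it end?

Within December 2049: 18 − 10 = 8 days.

8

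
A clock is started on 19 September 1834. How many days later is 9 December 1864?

From September 19, 1834 to September 19, 1864: 30 years, of which 8 contain a Feb 29 — 22×365 + 8×366 = 10958 days.
September 1864: 30 − 19 = 11 days remain.
Then October (31), November (30): 31 + 30 = 61 days.
December 1–9, 1864: 9 days.
Residual: 81 days.
Total: 11039 days.

11039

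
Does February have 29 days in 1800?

1800 is not a leap year (divisible by 100 but not 400).

No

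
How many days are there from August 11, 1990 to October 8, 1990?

58

August 1990: 31 − 11 = 20 days remain.
Then September (30): 30 days.
October 1–8, 1990: 8 days.
Total: 20 + 30 + 8 = 58 days.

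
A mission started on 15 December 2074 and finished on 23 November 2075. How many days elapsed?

343

December 2074: 31 − 15 = 16 days remain.
Then 10 full months totalling 304 days.
November 1–23, 2075: 23 days.
Total: 16 + 304 + 23 = 343 days.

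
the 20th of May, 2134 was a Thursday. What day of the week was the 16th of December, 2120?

Count forward from the earlier date (December 16, 2120) to the later (May 20, 2134):
From December 16, 2120 to December 16, 2133: 13 years, of which 3 contain a Feb 29 — 10×365 + 3×366 = 4748 days.
December 2133: 31 − 16 = 15 days remain.
Then January (31), February 2134 (28), March (31), April (30): 31 + 28 + 31 + 30 = 120 days.
May 1–20, 2134: 20 days.
Residual: 155 days.
Total: 4903 days.
4903 mod 7 = 3, so 3 days before Thursday is Monday.

Monday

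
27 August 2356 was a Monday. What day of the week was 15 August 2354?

Count forward from the earlier date (August 15, 2354) to the later (August 27, 2356):
Day-of-year of August 15, 2354: 227.
Day-of-year of August 27, 2356: 240.
2354 has 365 days, so 365 − 227 = 138 days remain in 2354.
Full years: 2355: 365. Sum = 365.
Total: 138 + 365 + 240 = 743 days.
743 mod 7 = 1, so 1 day before Monday is Sunday.

Sunday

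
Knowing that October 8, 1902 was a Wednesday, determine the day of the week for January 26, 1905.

Thursday

Day-of-year of October 8, 1902: 281.
Day-of-year of January 26, 1905: 26.
1902 has 365 days, so 365 − 281 = 84 days remain in 1902.
Full years: 1903: 365; 1904: 366. Sum = 731.
Total: 84 + 731 + 26 = 841 days.
841 mod 7 = 1, so 1 day after Wednesday is Thursday.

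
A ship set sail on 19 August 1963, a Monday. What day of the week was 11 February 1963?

Count forward from the earlier date (February 11, 1963) to the later (August 19, 1963):
February 1963: 28 − 11 = 17 days remain (1963 is not a leap year, so February has 28 days).
Then March (31), April (30), May (31), June (30), July (31): 31 + 30 + 31 + 30 + 31 = 153 days.
August 1–19, 1963: 19 days.
Total: 17 + 153 + 19 = 189 days.
189 is a multiple of 7, so 11 February 1963 falls on the same weekday: Monday.

Monday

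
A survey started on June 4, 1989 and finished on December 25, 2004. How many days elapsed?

5683

From June 4, 1989 to June 4, 2004: 15 years, of which 4 contain a Feb 29 — 11×365 + 4×366 = 5479 days.
(2000 is a leap year (divisible by 400).)
June 2004: 30 − 4 = 26 days remain.
Then July (31), August (31), September (30), October (31), November (30): 31 + 31 + 30 + 31 + 30 = 153 days.
December 1–25, 2004: 25 days.
Residual: 204 days.
Total: 5683 days.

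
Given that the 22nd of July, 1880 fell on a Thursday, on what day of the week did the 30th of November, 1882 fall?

Thursday

Day-of-year of July 22, 1880: 204.
Day-of-year of November 30, 1882: 334.
1880 has 366 days, so 366 − 204 = 162 days remain in 1880.
Full years: 1881: 365. Sum = 365.
Total: 162 + 365 + 334 = 861 days.
861 is a multiple of 7, so the 30th of November, 1882 falls on the same weekday: Thursday.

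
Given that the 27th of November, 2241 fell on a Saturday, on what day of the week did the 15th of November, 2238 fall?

Thursday

Count forward from the earlier date (November 15, 2238) to the later (November 27, 2241):
November 15, 2238 → November 15, 2239: 365 days.
November 15, 2239 → November 15, 2240: 366 days (2240 is a leap year).
November 15, 2240 → November 15, 2241: 365 days.
Within November 2241: 27 − 15 = 12 days.
Total: 1108 days.
1108 mod 7 = 2, so 2 days before Saturday is Thursday.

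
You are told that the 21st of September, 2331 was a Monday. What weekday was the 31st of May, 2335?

Friday

September 21, 2331 → September 21, 2332: 366 days (2332 is a leap year).
September 21, 2332 → September 21, 2333: 365 days.
September 21, 2333 → September 21, 2334: 365 days.
September 2334: 30 − 21 = 9 days remain.
Then October (31), November (30), December (31), January (31), February 2335 (28), March (31), April (30): 31 + 30 + 31 + 31 + 28 + 31 + 30 = 212 days.
May 1–31, 2335: 31 days.
Residual: 252 days.
Total: 1348 days.
1348 mod 7 = 4, so 4 days after Monday is Friday.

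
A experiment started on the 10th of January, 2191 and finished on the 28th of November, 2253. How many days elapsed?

22967

From January 10, 2191 to January 10, 2253: 62 years, of which 15 contain a Feb 29 — 47×365 + 15×366 = 22645 days.
(2200 is not a leap year (divisible by 100 but not 400).)
January 2253: 31 − 10 = 21 days remain.
Then 9 full months totalling 273 days.
November 1–28, 2253: 28 days.
Residual: 322 days.
Total: 22967 days.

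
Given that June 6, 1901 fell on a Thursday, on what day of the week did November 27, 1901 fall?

June 1901: 30 − 6 = 24 days remain.
Then July (31), August (31), September (30), October (31): 31 + 31 + 30 + 31 = 123 days.
November 1–27, 1901: 27 days.
Total: 24 + 123 + 27 = 174 days.
174 mod 7 = 6, so 6 days after Thursday is Wednesday.

Wednesday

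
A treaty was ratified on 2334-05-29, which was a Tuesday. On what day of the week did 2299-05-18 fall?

Thursday

Count forward from the earlier date (May 18, 2299) to the later (May 29, 2334):
Day-of-year of May 18, 2299: 138.
Day-of-year of May 29, 2334: 149.
2299 has 365 days, so 365 − 138 = 227 days remain in 2299.
Full years 2300–2333: 26 common + 8 leap = 26×365 + 8×366 = 12418 days.
Total: 227 + 12418 + 149 = 12794 days.
12794 mod 7 = 5, so 5 days before Tuesday is Thursday.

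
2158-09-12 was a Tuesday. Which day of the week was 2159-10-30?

September 12, 2158 → September 12, 2159: 365 days.
September 2159: 30 − 12 = 18 days remain.
October 1–30, 2159: 30 days.
Residual: 48 days.
Total: 413 days.
413 is a multiple of 7, so 2159-10-30 falls on the same weekday: Tuesday.

Tuesday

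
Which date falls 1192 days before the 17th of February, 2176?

the 12th of November, 2172

Count 1192 days before February 17, 2176:
November 12, 2172 → November 12, 2173: 365 days.
November 12, 2173 → November 12, 2174: 365 days.
November 12, 2174 → November 12, 2175: 365 days.
November 2175: 30 − 12 = 18 days remain.
Then December (31), January (31): 31 + 31 = 62 days.
February 1–17, 2176: 17 days (2176 is a leap year).
Residual: 97 days.
Total: 1192 days.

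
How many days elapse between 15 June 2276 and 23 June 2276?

8

Within June 2276: 23 − 15 = 8 days.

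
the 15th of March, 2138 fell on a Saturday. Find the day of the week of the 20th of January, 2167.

Day-of-year of March 15, 2138: 74.
Day-of-year of January 20, 2167: 20.
2138 has 365 days, so 365 − 74 = 291 days remain in 2138.
Full years 2139–2166: 21 common + 7 leap = 21×365 + 7×366 = 10227 days.
Total: 291 + 10227 + 20 = 10538 days.
10538 mod 7 = 3, so 3 days after Saturday is Tuesday.

Tuesday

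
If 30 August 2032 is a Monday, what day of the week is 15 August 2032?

Count forward from the earlier date (August 15, 2032) to the later (August 30, 2032):
Within August 2032: 30 − 15 = 15 days.
15 mod 7 = 1, so 1 day before Monday is Sunday.

Sunday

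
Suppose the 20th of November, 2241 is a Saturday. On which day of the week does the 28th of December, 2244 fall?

November 20, 2241 → November 20, 2242: 365 days.
November 20, 2242 → November 20, 2243: 365 days.
November 20, 2243 → November 20, 2244: 366 days (2244 is a leap year).
November 2244: 30 − 20 = 10 days remain.
December 1–28, 2244: 28 days.
Residual: 38 days.
Total: 1134 days.
1134 is a multiple of 7, so the 28th of December, 2244 falls on the same weekday: Saturday.

Saturday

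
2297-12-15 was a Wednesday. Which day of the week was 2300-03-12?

Monday

December 15, 2297 → December 15, 2298: 365 days.
December 15, 2298 → December 15, 2299: 365 days.
December 2299: 31 − 15 = 16 days remain.
Then January (31), February 2300 (28): 31 + 28 = 59 days.
March 1–12, 2300: 12 days.
Residual: 87 days.
Total: 817 days.
817 mod 7 = 5, so 5 days after Wednesday is Monday.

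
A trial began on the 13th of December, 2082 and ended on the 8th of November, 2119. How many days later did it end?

13478

Day-of-year of December 13, 2082: 347.
Day-of-year of November 8, 2119: 312.
2082 has 365 days, so 365 − 347 = 18 days remain in 2082.
Full years 2083–2118: 28 common + 8 leap = 28×365 + 8×366 = 13148 days.
Total: 18 + 13148 + 312 = 13478 days.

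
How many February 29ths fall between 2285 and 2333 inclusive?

11

Years divisible by 4 in [2285, 2333]: 2288, 2292, 2296, 2300, 2304, 2308, 2312, 2316, 2320, 2324, 2328, 2332.
Of these, 2300 is divisible by 100 but not 400, so not leap.
Leap years: 12 − 1 = 11.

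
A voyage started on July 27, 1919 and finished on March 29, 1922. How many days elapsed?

July 27, 1919 → July 27, 1920: 366 days (1920 is a leap year).
July 27, 1920 → July 27, 1921: 365 days.
July 1921: 31 − 27 = 4 days remain.
Then August (31), September (30), October (31), November (30), December (31), January (31), February 1922 (28): 31 + 30 + 31 + 30 + 31 + 31 + 28 = 212 days.
March 1–29, 1922: 29 days.
Residual: 245 days.
Total: 976 days.

976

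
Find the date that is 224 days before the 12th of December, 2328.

the 2nd of May, 2328

Count 224 days before December 12, 2328:
May 2328: 31 − 2 = 29 days remain.
Then June (30), July (31), August (31), September (30), October (31), November (30): 30 + 31 + 31 + 30 + 31 + 30 = 183 days.
December 1–12, 2328: 12 days.
Total: 29 + 183 + 12 = 224 days.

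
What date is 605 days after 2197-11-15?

2199-07-13

Count 605 days after November 15, 2197:
November 2197: 30 − 15 = 15 days remain.
Then 19 full months totalling 577 days.
July 1–13, 2199: 13 days.
Total: 15 + 577 + 13 = 605 days.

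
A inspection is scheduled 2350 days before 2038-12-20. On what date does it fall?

2032-07-14

Count 2350 days before December 20, 2038:
Day-of-year of July 14, 2032: 196.
Day-of-year of December 20, 2038: 354.
2032 has 366 days, so 366 − 196 = 170 days remain in 2032.
Full years: 2033: 365; 2034: 365; 2035: 365; 2036: 366; 2037: 365. Sum = 1826.
Total: 170 + 1826 + 354 = 2350 days.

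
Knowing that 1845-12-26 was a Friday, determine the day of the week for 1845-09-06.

Count forward from the earlier date (September 6, 1845) to the later (December 26, 1845):
September 1845: 30 − 6 = 24 days remain.
Then October (31), November (30): 31 + 30 = 61 days.
December 1–26, 1845: 26 days.
Total: 24 + 61 + 26 = 111 days.
111 mod 7 = 6, so 6 days before Friday is Saturday.

Saturday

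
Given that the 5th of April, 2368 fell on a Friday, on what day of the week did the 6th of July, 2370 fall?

Monday

April 5, 2368 → April 5, 2369: 365 days.
April 5, 2369 → April 5, 2370: 365 days.
April 2370: 30 − 5 = 25 days remain.
Then May (31), June (30): 31 + 30 = 61 days.
July 1–6, 2370: 6 days.
Residual: 92 days.
Total: 822 days.
822 mod 7 = 3, so 3 days after Friday is Monday.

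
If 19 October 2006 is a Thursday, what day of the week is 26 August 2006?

Saturday

Count forward from the earlier date (August 26, 2006) to the later (October 19, 2006):
August 2006: 31 − 26 = 5 days remain.
Then September (30): 30 days.
October 1–19, 2006: 19 days.
Total: 5 + 30 + 19 = 54 days.
54 mod 7 = 5, so 5 days before Thursday is Saturday.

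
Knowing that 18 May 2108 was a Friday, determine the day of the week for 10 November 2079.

Friday

Count forward from the earlier date (November 10, 2079) to the later (May 18, 2108):
From November 10, 2079 to November 10, 2107: 28 years, of which 6 contain a Feb 29 — 22×365 + 6×366 = 10226 days.
(2100 is not a leap year (divisible by 100 but not 400).)
November 2107: 30 − 10 = 20 days remain.
Then December (31), January (31), February 2108 (29), March (31), April (30): 31 + 31 + 29 + 31 + 30 = 152 days.
May 1–18, 2108: 18 days.
Residual: 190 days.
Total: 10416 days.
10416 is a multiple of 7, so 10 November 2079 falls on the same weekday: Friday.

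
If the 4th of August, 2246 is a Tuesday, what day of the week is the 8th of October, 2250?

Tuesday

August 4, 2246 → August 4, 2247: 365 days.
August 4, 2247 → August 4, 2248: 366 days (2248 is a leap year).
August 4, 2248 → August 4, 2249: 365 days.
August 4, 2249 → August 4, 2250: 365 days.
August 2250: 31 − 4 = 27 days remain.
Then September (30): 30 days.
October 1–8, 2250: 8 days.
Residual: 65 days.
Total: 1526 days.
1526 is a multiple of 7, so the 8th of October, 2250 falls on the same weekday: Tuesday.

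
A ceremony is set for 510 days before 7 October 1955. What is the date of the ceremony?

15 May 1954

Count 510 days before October 7, 1955:
May 1954: 31 − 15 = 16 days remain.
Then 16 full months totalling 487 days.
October 1–7, 1955: 7 days.
Total: 16 + 487 + 7 = 510 days.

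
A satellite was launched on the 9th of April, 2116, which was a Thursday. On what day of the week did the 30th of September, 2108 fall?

Count forward from the earlier date (September 30, 2108) to the later (April 9, 2116):
Day-of-year of September 30, 2108: 274.
Day-of-year of April 9, 2116: 100.
2108 has 366 days, so 366 − 274 = 92 days remain in 2108.
Full years 2109–2115: 6 common + 1 leap = 6×365 + 1×366 = 2556 days.
Total: 92 + 2556 + 100 = 2748 days.
2748 mod 7 = 4, so 4 days before Thursday is Sunday.

Sunday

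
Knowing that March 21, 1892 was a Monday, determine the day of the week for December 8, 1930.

Monday

Day-of-year of March 21, 1892: 81.
Day-of-year of December 8, 1930: 342.
1892 has 366 days, so 366 − 81 = 285 days remain in 1892.
Full years 1893–1929: 29 common + 8 leap = 29×365 + 8×366 = 13513 days.
Total: 285 + 13513 + 342 = 14140 days.
14140 is a multiple of 7, so December 8, 1930 falls on the same weekday: Monday.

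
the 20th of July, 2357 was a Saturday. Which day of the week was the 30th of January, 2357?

Wednesday

Count forward from the earlier date (January 30, 2357) to the later (July 20, 2357):
January 2357: 31 − 30 = 1 day remains.
Then February 2357 (28), March (31), April (30), May (31), June (30): 28 + 31 + 30 + 31 + 30 = 150 days.
July 1–20, 2357: 20 days.
Total: 1 + 150 + 20 = 171 days.
171 mod 7 = 3, so 3 days before Saturday is Wednesday.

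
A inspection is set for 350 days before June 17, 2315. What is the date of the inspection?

July 2, 2314

Count 350 days before June 17, 2315:
July 2314: 31 − 2 = 29 days remain.
Then 10 full months totalling 304 days.
June 1–17, 2315: 17 days.
Residual: 350 days.
Total: 350 days.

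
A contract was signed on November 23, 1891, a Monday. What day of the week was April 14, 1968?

Sunday

From November 23, 1891 to November 23, 1967: 76 years, of which 18 contain a Feb 29 — 58×365 + 18×366 = 27758 days.
(1900 is not a leap year (divisible by 100 but not 400).)
November 1967: 30 − 23 = 7 days remain.
Then December (31), January (31), February 1968 (29), March (31): 31 + 31 + 29 + 31 = 122 days.
April 1–14, 1968: 14 days.
Residual: 143 days.
Total: 27901 days.
27901 mod 7 = 6, so 6 days after Monday is Sunday.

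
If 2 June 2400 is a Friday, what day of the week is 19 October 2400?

Thursday

June 2400: 30 − 2 = 28 days remain.
Then July (31), August (31), September (30): 31 + 31 + 30 = 92 days.
October 1–19, 2400: 19 days.
Total: 28 + 92 + 19 = 139 days.
139 mod 7 = 6, so 6 days after Friday is Thursday.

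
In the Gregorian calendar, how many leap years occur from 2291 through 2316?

6

Years divisible by 4 in [2291, 2316]: 2292, 2296, 2300, 2304, 2308, 2312, 2316.
Of these, 2300 is divisible by 100 but not 400, so not leap.
Leap years: 7 − 1 = 6.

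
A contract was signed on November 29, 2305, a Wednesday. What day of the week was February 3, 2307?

Sunday

November 29, 2305 → November 29, 2306: 365 days.
November 2306: 30 − 29 = 1 day remains.
Then December (31), January (31): 31 + 31 = 62 days.
February 1–3, 2307: 3 days (2307 is not a leap year).
Residual: 66 days.
Total: 431 days.
431 mod 7 = 4, so 4 days after Wednesday is Sunday.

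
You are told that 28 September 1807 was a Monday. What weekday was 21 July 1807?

Count forward from the earlier date (July 21, 1807) to the later (September 28, 1807):
July 1807: 31 − 21 = 10 days remain.
Then August (31): 31 days.
September 1–28, 1807: 28 days.
Total: 10 + 31 + 28 = 69 days.
69 mod 7 = 6, so 6 days before Monday is Tuesday.

Tuesday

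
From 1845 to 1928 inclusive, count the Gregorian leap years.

20

Years divisible by 4: 1848, 1852, …, 1928 — 21 in all.
Of these, 1900 is divisible by 100 but not 400, so not leap.
Leap years: 21 − 1 = 20.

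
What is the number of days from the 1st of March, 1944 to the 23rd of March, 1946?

March 1944: 31 − 1 = 30 days remain.
Then 23 full months totalling 699 days.
March 1–23, 1946: 23 days.
Total: 30 + 699 + 23 = 752 days.

752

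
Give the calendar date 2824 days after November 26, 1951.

August 20, 1959

Count 2824 days after November 26, 1951:
From November 26, 1951 to November 26, 1958: 7 years, of which 2 contain a Feb 29 — 5×365 + 2×366 = 2557 days.
November 1958: 30 − 26 = 4 days remain.
Then December (31), January (31), February 1959 (28), March (31), April (30), May (31), June (30), July (31): 31 + 31 + 28 + 31 + 30 + 31 + 30 + 31 = 243 days.
August 1–20, 1959: 20 days.
Residual: 267 days.
Total: 2824 days.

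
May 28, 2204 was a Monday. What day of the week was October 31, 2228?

Friday

Day-of-year of May 28, 2204: 149.
Day-of-year of October 31, 2228: 305.
2204 has 366 days, so 366 − 149 = 217 days remain in 2204.
Full years 2205–2227: 18 common + 5 leap = 18×365 + 5×366 = 8400 days.
Total: 217 + 8400 + 305 = 8922 days.
8922 mod 7 = 4, so 4 days after Monday is Friday.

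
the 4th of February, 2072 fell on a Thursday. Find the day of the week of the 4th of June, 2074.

Monday

February 2072: 29 − 4 = 25 days remain (2072 is a leap year, so February has 29 days).
Then 27 full months totalling 822 days.
June 1–4, 2074: 4 days.
Total: 25 + 822 + 4 = 851 days.
851 mod 7 = 4, so 4 days after Thursday is Monday.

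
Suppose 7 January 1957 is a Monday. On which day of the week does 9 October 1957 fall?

Wednesday

January 1957: 31 − 7 = 24 days remain.
Then February 1957 (28), March (31), April (30), May (31), June (30), July (31), August (31), September (30): 28 + 31 + 30 + 31 + 30 + 31 + 31 + 30 = 242 days.
October 1–9, 1957: 9 days.
Total: 24 + 242 + 9 = 275 days.
275 mod 7 = 2, so 2 days after Monday is Wednesday.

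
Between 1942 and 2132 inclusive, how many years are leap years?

Years divisible by 4: 1944, 1948, …, 2132 — 48 in all.
Of these, 2100 is divisible by 100 but not 400, so not leap.
2000 is divisible by 400, so still leap.
Leap years: 48 − 1 = 47.

47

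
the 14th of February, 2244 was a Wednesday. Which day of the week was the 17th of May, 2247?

February 14, 2244 → February 14, 2245: 366 days (2244 is a leap year).
February 14, 2245 → February 14, 2246: 365 days.
February 14, 2246 → February 14, 2247: 365 days.
February 2247: 28 − 14 = 14 days remain (2247 is not a leap year, so February has 28 days).
Then March (31), April (30): 31 + 30 = 61 days.
May 1–17, 2247: 17 days.
Residual: 92 days.
Total: 1188 days.
1188 mod 7 = 5, so 5 days after Wednesday is Monday.

Monday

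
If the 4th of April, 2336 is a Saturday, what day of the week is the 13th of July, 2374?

From April 4, 2336 to April 4, 2374: 38 years, of which 9 contain a Feb 29 — 29×365 + 9×366 = 13879 days.
April 2374: 30 − 4 = 26 days remain.
Then May (31), June (30): 31 + 30 = 61 days.
July 1–13, 2374: 13 days.
Residual: 100 days.
Total: 13979 days.
13979 is a multiple of 7, so the 13th of July, 2374 falls on the same weekday: Saturday.

Saturday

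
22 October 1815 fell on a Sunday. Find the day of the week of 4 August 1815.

Friday

Count forward from the earlier date (August 4, 1815) to the later (October 22, 1815):
August 1815: 31 − 4 = 27 days remain.
Then September (30): 30 days.
October 1–22, 1815: 22 days.
Total: 27 + 30 + 22 = 79 days.
79 mod 7 = 2, so 2 days before Sunday is Friday.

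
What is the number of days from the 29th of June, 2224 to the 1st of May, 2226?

671

June 2224: 30 − 29 = 1 day remains.
Then 22 full months totalling 669 days.
May 1, 2226: 1 day.
Total: 1 + 669 + 1 = 671 days.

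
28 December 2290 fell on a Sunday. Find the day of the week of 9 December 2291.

Wednesday

Day-of-year of December 28, 2290: 362.
Day-of-year of December 9, 2291: 343.
2290 has 365 days, so 365 − 362 = 3 days remain in 2290.
Total: 3 + 343 = 346 days.
346 mod 7 = 3, so 3 days after Sunday is Wednesday.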